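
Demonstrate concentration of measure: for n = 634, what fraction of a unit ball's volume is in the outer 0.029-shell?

1 - (1-0.029)^634 ≈ 0.9999999921 ≈ 99.999999%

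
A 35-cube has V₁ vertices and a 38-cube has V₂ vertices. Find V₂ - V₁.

V₁ = 2^35 = 34359738368. V₂ = 2^38 = 274877906944. V₂ - V₁ = 240518168576.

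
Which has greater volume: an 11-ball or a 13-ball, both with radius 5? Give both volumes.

V_11(5) ≈ 9.19973e+07. V_13(5) ≈ 1.11161e+09. The 13-ball is larger.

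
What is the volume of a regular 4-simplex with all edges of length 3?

V = (3^4 / 4!) · √((4+1) / 2^4) ≈ 1.88668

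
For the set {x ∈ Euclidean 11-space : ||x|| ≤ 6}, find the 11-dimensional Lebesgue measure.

V_11(6) = π^(11/2) · (6)^11 / Γ(11/2 + 1) = 859963392·π^5/385 ≈ 6.83547e+08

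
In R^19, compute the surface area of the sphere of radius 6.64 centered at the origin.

S_19(6.64) = 2·π^(19/2)·(6.64)^18 / Γ(19/2) ≈ 5.57656e+14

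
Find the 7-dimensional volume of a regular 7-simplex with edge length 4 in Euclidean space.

Volume = 4^7 · √(8/2^7) / 7! ≈ 0.812698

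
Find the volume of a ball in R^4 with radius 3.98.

Volume = π^{4/2}·(3.98)^4/Γ(3) ≈ 1238.23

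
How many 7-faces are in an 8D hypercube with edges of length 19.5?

Choose 7 of 8 axes to span the face (C(8,7) = 8 ways), then fix each of the remaining 1 coordinate at one of its two extreme values (2^1 = 2 ways): 8·2 = 16.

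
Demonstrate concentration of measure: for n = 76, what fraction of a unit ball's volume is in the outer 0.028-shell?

1 - (1-0.028)^76 ≈ 0.884486 ≈ 88.45%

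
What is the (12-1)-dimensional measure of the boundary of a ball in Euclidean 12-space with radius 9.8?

S = n·V_n(r)/r = 12·V_12(9.8)/9.8 (volume-to-surface relation), giving 1.28302e+12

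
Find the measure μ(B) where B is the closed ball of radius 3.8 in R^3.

The n-ball volume is π^(n/2)·r^n/Γ(n/2+1). With n=3, r=3.8: V ≈ 229.847.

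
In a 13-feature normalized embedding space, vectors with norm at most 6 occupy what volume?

Volume = π^{13/2}·(6)^13/Γ(15/2) = 61917364224·π^6/5005 ≈ 1.18934e+10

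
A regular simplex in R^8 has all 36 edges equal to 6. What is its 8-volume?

V_8 = √(9) · 6^8 / (8! · 2^(8/2)) ≈ 7.81071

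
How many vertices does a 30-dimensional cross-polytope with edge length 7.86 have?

An n-cross-polytope has 2n vertices; here n = 30, giving 60.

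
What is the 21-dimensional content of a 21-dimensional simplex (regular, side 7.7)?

V = (7.7^21 / 21!) · √((21+1) / 2^21) ≈ 0.000262034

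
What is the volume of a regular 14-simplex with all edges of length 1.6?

V_14 = √(15) · 1.6^14 / (14! · 2^(14/2)) ≈ 2.50096e-10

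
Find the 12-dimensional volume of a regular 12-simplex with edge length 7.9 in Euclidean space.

For a regular n-simplex with edge a, V = (a^n / n!)·√((n+1)/2^n). With a=7.9, n=12: V ≈ 6.94992.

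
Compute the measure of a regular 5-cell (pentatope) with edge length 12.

V = (12^4 / 4!) · √((4+1) / 2^4) ≈ 482.991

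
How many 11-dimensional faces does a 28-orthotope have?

Number of 11-faces = C(28,11) · 2^(28-11) = 21474180 · 131072 = 2814663720960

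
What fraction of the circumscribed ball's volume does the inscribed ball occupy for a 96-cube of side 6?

V_in / V_out = (r_in/r_out)^96 = (1/√96)^96 = 96^(-96/2) ≈ 7.09546e-96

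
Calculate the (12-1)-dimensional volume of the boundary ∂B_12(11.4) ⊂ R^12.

|∂B_12(11.4)| ≈ 6.77176e+12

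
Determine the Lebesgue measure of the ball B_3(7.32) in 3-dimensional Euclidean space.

Volume = π^{3/2}·(7.32)^3/Γ(5/2) ≈ 1642.94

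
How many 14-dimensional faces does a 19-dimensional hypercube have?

Number of 14-faces = C(19,14) · 2^(19-14) = 11628 · 32 = 372096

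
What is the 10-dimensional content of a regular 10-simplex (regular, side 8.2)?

V_10 = √(11) · 8.2^10 / (10! · 2^(10/2)) ≈ 39.2574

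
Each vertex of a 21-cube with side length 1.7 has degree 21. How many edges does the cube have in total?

Number of 1-faces = C(21,1)·2^(21-1) = 21·1048576 = 22020096.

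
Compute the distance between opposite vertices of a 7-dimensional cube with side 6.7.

d = √(6.7² + 6.7² + ... + 6.7²) [7 terms] = √(7·6.7²) = 6.7√7 ≈ 17.7265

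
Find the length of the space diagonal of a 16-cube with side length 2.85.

d = √(2.85² + 2.85² + ... + 2.85²) [16 terms] = √(16·2.85²) = 2.85√16 = 11.4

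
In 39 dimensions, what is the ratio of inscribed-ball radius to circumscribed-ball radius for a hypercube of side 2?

r_in = 2/2 (half the side); r_out = 2√39/2 (half the diagonal). Ratio = 1/√39 ≈ 0.160128.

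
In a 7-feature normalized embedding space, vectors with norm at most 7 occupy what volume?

V = 1882384·π^3/15 ≈ 3.89105e+06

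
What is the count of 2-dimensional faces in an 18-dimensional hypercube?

Choose 2 of 18 axes to span the face (C(18,2) = 153 ways), then fix each of the remaining 16 coordinates at one of its two extreme values (2^16 = 65536 ways): 153·65536 = 10027008.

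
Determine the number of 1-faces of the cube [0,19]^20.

An n-cube has C(n,k)·2^(n-k) k-faces. Here C(20,1)·2^19 = 20·524288 = 10485760.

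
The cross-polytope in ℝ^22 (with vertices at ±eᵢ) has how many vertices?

The 22-dimensional cross-polytope has 2n = 2·22 = 44 vertices.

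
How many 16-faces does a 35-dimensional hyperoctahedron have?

Number of 16-faces = 2^(16+1) · C(35,16+1) = 131072 · 4537567650 = 594748067020800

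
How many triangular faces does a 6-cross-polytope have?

An n-cross-polytope has 2^(k+1)·C(n,k+1) k-faces. Here 2^3·C(6,3) = 8·20 = 160.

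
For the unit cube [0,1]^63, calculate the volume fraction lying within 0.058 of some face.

1 - (1 - 2·0.058)^63 = 1 - 0.884^63 ≈ 0.999577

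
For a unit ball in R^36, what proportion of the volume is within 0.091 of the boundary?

Shell fraction = 1 - (1-0.091)^36 ≈ 0.967767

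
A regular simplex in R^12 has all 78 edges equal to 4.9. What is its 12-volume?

For a regular n-simplex with edge a, V = (a^n / n!)·√((n+1)/2^n). With a=4.9, n=12: V ≈ 0.0225324.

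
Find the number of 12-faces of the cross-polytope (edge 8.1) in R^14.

f_12(14-orthoplex) = 2^13 · (14 choose 13) = 114688.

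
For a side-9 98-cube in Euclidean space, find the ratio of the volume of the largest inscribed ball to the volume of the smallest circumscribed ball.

V_in / V_out = (r_in/r_out)^98 = (1/√98)^98 = 98^(-98/2) ≈ 2.69105e-98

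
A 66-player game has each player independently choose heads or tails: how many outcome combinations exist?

An n-cube has 2^n vertices; for n = 66 that is 2^66 = 73786976294838206464.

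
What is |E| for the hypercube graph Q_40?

The 40-cube has n·2^(n-1) = 40·2^39 = 40·549755813888 = 21990232555520 edges.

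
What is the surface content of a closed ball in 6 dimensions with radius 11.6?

The surface area of an n-ball is 2π^(n/2) r^(n-1) / Γ(n/2). For n=6, r=11.6: 6.51238e+06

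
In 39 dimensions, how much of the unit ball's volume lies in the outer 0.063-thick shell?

Shell fraction = 1 - (1-0.063)^39 ≈ 0.920961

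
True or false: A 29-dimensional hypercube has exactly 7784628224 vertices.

False. The 29-cube has 2^29 = 536870912 vertices.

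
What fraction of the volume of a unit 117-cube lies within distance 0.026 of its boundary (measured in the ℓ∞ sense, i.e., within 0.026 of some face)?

1 - (1 - 2·0.026)^117 = 1 - 0.948^117 ≈ 0.998065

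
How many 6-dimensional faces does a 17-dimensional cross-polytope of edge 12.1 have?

Number of 6-faces = 2^(6+1) · C(17,6+1) = 128 · 19448 = 2489344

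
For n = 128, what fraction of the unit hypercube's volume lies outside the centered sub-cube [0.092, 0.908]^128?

1 - (1 - 2·0.092)^128 = 1 - 0.816^128 ≈ 1 - 4.97e-12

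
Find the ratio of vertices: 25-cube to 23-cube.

The 25-cube has 2^25 = 33554432 vertices. The 23-cube has 2^23 = 8388608 vertices. Ratio: 33554432/8388608 = 4.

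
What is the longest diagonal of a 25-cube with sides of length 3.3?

Diagonal = √25 · 3.3 = 16.5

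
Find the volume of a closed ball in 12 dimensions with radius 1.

V_12(1) = π^(12/2) · (1)^12 / Γ(12/2 + 1) = π^6/720 ≈ 1.33526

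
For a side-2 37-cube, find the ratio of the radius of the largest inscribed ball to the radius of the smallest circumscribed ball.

r_in = 2/2 (half the side); r_out = 2√37/2 (half the diagonal). Ratio = 1/√37 ≈ 0.164399.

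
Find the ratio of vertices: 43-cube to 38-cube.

The 43-cube has 2^43 = 8796093022208 vertices. The 38-cube has 2^38 = 274877906944 vertices. Ratio: 8796093022208/274877906944 = 32.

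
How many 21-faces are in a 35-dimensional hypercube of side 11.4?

f_21(35-cube) = (35 choose 21) · 2^14 = 38010214809600.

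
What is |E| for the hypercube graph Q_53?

Each of the 2^53 = 9007199254740992 vertices has degree 53; total edges = 53·2^53/2 = 238690780250636288.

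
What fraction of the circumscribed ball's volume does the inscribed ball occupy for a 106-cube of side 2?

V_in/V_out = n^(-n/2) = 106^(-106/2) ≈ 4.55816e-108.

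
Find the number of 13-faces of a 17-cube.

Choose 13 of 17 axes to span the face (C(17,13) = 2380 ways), then fix each of the remaining 4 coordinates at one of its two extreme values (2^4 = 16 ways): 2380·16 = 38080.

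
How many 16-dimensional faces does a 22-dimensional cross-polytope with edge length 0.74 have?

Number of 16-faces = 2^(16+1) · C(22,16+1) = 131072 · 26334 = 3451650048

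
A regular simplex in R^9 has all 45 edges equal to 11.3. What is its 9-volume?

V = (11.3^9 / 9!) · √((9+1) / 2^9) ≈ 1156.93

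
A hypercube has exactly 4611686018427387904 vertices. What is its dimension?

Since 2^n = 4611686018427387904, we have n = 62.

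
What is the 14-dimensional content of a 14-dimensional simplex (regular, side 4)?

V_14 = √(15) · 4^14 / (14! · 2^(14/2)) ≈ 9.31681e-05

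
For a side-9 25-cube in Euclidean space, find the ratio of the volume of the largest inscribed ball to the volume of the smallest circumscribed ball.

V_in / V_out = (r_in/r_out)^25 = (1/√25)^25 = 25^(-25/2) ≈ 3.35544e-18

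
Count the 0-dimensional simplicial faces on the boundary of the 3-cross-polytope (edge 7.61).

Each 0-face is the convex hull of 1 vertex, one chosen as ±e_i from each of 1 distinct axis: 2^1·C(3,1) = 6.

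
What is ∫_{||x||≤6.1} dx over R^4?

The n-ball volume is π^(n/2)·r^n/Γ(n/2+1). With n=4, r=6.1: V ≈ 6832.65.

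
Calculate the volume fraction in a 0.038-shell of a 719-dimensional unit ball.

Shell fraction = 1 - (1-0.038)^719 ≈ 1 - 7.996e-13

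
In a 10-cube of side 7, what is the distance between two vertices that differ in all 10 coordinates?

||(7,7,...,7)|| = √(10)·7 ≈ 22.1359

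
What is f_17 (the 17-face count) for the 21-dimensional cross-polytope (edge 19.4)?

Number of 17-faces = 2^(17+1) · C(21,17+1) = 262144 · 1330 = 348651520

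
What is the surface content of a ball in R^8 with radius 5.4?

|∂B_8(5.4)| ≈ 4.34745e+06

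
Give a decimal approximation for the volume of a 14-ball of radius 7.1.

Volume = π^{14/2}·(7.1)^14/Γ(8) ≈ 4.95719e+11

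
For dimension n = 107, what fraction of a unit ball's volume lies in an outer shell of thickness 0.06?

1 - (1-0.06)^107 ≈ 0.998667 ≈ 99.87%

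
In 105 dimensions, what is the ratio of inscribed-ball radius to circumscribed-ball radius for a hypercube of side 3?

For an n-cube of any side s, the inradius is s/2 and the circumradius is s√n/2, so the ratio is 1/√105 ≈ 0.09759.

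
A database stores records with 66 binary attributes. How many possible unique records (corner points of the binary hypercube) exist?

Number of vertices = 2^66 = 73786976294838206464.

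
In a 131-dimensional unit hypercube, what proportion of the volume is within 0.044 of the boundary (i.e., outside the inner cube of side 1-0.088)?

The inner cube has side 1-2·0.044 = 0.912 and volume (0.912)^131 ≈ 5.745e-06, so the shell holds 0.999994 of the volume.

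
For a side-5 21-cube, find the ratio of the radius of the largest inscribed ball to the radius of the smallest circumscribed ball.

Ratio = (s/2)/(s√21/2) = 21^(-1/2) ≈ 0.218218.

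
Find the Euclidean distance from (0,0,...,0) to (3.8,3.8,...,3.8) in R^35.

The space diagonal of an n-cube of side s is s√n. Here 3.8·√35 ≈ 22.4811.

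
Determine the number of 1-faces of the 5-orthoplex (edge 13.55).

Number of 1-faces = 2^(1+1) · C(5,1+1) = 4 · 10 = 40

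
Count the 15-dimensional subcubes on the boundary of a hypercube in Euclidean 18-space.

An n-cube has C(n,k)·2^(n-k) k-faces. Here C(18,15)·2^3 = 816·8 = 6528.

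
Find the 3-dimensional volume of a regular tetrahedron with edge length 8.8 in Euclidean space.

Volume = (√2/12) · 8.8³ = 80.3122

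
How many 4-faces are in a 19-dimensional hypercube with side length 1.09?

Choose 4 of 19 axes to span the face (C(19,4) = 3876 ways), then fix each of the remaining 15 coordinates at one of its two extreme values (2^15 = 32768 ways): 3876·32768 = 127008768.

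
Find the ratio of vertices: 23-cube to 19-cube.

The 23-cube has 2^23 = 8388608 vertices. The 19-cube has 2^19 = 524288 vertices. Ratio: 8388608/524288 = 16.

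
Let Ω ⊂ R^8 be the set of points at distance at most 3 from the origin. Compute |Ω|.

Volume = π^{8/2}·(3)^8/Γ(5) = 2187·π^4/8 ≈ 26629.2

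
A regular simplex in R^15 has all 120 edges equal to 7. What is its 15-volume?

V_15 = √(16) · 7^15 / (15! · 2^(15/2)) ≈ 0.0802243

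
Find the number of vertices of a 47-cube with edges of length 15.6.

The 47-cube has 2^47 = 140737488355328 vertices.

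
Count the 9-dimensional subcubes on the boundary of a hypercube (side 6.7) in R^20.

An n-cube has C(n,k)·2^(n-k) k-faces. Here C(20,9)·2^11 = 167960·2048 = 343982080.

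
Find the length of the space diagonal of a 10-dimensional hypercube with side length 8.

d = √(8² + 8² + ... + 8²) [10 terms] = √(10·8²) = 8√10 ≈ 25.2982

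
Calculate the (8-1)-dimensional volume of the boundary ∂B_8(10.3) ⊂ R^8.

S = n·V_n(r)/r = 8·V_8(10.3)/10.3 (volume-to-surface relation), giving 3.99336e+08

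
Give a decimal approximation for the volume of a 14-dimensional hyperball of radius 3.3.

Volume = π^{14/2}·(3.3)^14/Γ(8) ≈ 1.08846e+07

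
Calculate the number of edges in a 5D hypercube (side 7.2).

Number of 1-faces = C(5,1)·2^(5-1) = 5·16 = 80.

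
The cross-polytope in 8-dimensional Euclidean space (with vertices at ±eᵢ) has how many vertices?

Number of vertices = 2n = 16.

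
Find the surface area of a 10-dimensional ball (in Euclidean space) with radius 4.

S = n·V_n(r)/r = 10·V_10(4)/4 (volume-to-surface relation), giving 65536·π^5/3 ≈ 6.6851e+06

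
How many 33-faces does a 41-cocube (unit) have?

f_33(41-orthoplex) = 2^34 · (41 choose 34) = 386236788202536960.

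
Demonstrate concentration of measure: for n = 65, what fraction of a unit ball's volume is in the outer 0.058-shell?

1 - (1-0.058)^65 ≈ 0.979426 ≈ 97.94%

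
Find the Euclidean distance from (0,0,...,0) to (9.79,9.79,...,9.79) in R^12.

d = √(9.79² + 9.79² + ... + 9.79²) [12 terms] = √(12·9.79²) = 9.79√12 ≈ 33.9136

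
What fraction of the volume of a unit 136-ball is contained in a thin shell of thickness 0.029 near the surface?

V(inner)/V(outer) = ((1-0.029)/1)^136 ≈ 0.01827, so the shell fraction is 0.981727.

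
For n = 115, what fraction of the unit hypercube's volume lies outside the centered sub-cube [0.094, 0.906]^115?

1 - (1 - 2·0.094)^115 = 1 - 0.812^115 ≈ 1 - 3.971e-11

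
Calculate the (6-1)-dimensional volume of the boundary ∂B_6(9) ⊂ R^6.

|∂B_6(9)| = 59049·π^3 ≈ 1.83089e+06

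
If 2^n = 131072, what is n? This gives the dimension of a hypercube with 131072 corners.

n = log_2(131072) = 17.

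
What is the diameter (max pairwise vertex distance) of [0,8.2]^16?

||(8.2,8.2,...,8.2)|| = √(16)·8.2 = 32.8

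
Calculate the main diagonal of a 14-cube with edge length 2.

The space diagonal of an n-cube of side s is s√n. Here 2·√14 ≈ 7.48331.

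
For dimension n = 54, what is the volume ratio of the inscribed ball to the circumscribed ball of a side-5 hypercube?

The radii are 5/2 and 5√54/2, so the volume ratio is (1/√54)^54 = 54^{-54/2} ≈ 1.68023e-47.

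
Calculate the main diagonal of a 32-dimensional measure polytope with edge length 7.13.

d = √(7.13² + 7.13² + ... + 7.13²) [32 terms] = √(32·7.13²) = 7.13√32 ≈ 40.3334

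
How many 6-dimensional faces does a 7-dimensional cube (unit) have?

Choose 6 of 7 axes to span the face (C(7,6) = 7 ways), then fix each of the remaining 1 coordinate at one of its two extreme values (2^1 = 2 ways): 7·2 = 14.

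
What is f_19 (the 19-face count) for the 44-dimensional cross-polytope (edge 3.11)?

Number of 19-faces = 2^(19+1) · C(44,19+1) = 1048576 · 1761039350070 = 1846583597539000320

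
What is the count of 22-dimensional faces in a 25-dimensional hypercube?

f_22(25-cube) = (25 choose 22) · 2^3 = 18400.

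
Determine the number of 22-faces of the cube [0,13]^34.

f_22(34-cube) = (34 choose 22) · 2^12 = 2246058147840.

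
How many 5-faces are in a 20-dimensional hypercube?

f_5(20-cube) = (20 choose 5) · 2^15 = 508035072.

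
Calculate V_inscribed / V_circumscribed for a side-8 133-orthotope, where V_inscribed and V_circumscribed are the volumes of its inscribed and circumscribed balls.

V_in / V_out = (r_in/r_out)^133 = (1/√133)^133 = 133^(-133/2) ≈ 5.80585e-142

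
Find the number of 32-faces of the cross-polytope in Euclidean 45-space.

Each 32-face is the convex hull of 33 vertices, one chosen as ±e_i from each of 33 distinct axes: 2^33·C(45,33) = 247046705654047703040.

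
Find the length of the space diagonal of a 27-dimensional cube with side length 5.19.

Diagonal = √27 · 5.19 ≈ 26.968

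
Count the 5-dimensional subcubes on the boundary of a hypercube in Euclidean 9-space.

Number of 5-faces = C(9,5) · 2^(9-5) = 126 · 16 = 2016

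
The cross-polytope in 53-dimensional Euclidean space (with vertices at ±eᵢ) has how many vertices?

Number of vertices = 2n = 106.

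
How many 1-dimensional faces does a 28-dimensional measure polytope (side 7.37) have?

f_1(28-cube) = (28 choose 1) · 2^27 = 3758096384.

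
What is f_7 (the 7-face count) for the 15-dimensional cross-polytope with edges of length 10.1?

Number of 7-faces = 2^(7+1) · C(15,7+1) = 256 · 6435 = 1647360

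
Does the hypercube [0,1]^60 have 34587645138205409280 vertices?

False. The 60-cube has 2^60 = 1152921504606846976 vertices.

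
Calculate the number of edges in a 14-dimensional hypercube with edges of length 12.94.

An n-cube has n·2^(n-1) edges. With n = 14: 14·8192 = 114688.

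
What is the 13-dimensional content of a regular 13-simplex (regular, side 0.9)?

V_13 = √(14) · 0.9^13 / (13! · 2^(13/2)) ≈ 1.68749e-12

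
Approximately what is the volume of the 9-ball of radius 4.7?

V_9(4.7) = π^(9/2) · (4.7)^9 / Γ(9/2 + 1) ≈ 3.69146e+06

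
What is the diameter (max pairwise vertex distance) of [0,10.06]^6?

The space diagonal of an n-cube of side s is s√n. Here 10.06·√6 ≈ 24.6419.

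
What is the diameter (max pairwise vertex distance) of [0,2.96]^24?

d = √(2.96² + 2.96² + ... + 2.96²) [24 terms] = √(24·2.96²) = 2.96√24 ≈ 14.501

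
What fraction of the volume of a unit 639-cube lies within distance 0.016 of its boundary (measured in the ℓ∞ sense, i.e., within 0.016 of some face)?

The inner cube has side 1-2·0.016 = 0.968 and volume (0.968)^639 ≈ 9.427e-10, so the shell holds 0.9999999991 of the volume.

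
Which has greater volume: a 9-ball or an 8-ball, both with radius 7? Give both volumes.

V_9(7) ≈ 1.33107e+08. V_8(7) ≈ 2.33977e+07. The 9-ball is larger.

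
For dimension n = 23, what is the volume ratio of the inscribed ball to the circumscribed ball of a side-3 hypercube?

The radii are 3/2 and 3√23/2, so the volume ratio is (1/√23)^23 = 23^{-23/2} ≈ 2.18842e-16.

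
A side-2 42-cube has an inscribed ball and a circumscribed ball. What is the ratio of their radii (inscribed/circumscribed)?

r_in / r_out = (2/2) / (2√42/2) = 1/√42 ≈ 0.154303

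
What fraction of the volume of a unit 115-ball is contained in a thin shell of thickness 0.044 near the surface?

V(inner)/V(outer) = ((1-0.044)/1)^115 ≈ 0.005658, so the shell fraction is 0.994342.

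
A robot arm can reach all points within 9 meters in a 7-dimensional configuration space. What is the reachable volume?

V = 25509168·π^3/35 ≈ 2.25984e+07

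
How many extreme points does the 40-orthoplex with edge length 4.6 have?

The vertices are ±e_1, ..., ±e_40, so there are 2·40 = 80.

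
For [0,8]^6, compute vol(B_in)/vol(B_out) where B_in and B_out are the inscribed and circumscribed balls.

Volume scales as r^n, and r_in/r_out = 1/√6, giving (1/√6)^6 ≈ 0.00462963.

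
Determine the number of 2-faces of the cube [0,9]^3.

Choose 2 of 3 axes to span the face (C(3,2) = 3 ways), then fix each of the remaining 1 coordinate at one of its two extreme values (2^1 = 2 ways): 3·2 = 6.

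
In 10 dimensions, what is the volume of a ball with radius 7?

The n-ball volume is π^(n/2)·r^n/Γ(n/2+1). With n=10, r=7: V = 282475249·π^5/120 ≈ 7.20358e+08.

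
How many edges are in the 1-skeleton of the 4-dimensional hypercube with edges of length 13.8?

An n-cube has n·2^(n-1) edges. With n = 4: 4·8 = 32.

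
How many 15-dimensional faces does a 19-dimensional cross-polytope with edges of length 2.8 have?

An n-cross-polytope has 2^(k+1)·C(n,k+1) k-faces. Here 2^16·C(19,16) = 65536·969 = 63504384.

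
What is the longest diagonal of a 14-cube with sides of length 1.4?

d = √(1.4² + 1.4² + ... + 1.4²) [14 terms] = √(14·1.4²) = 1.4√14 ≈ 5.23832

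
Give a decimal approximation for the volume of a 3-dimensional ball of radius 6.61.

The n-ball volume is π^(n/2)·r^n/Γ(n/2+1). With n=3, r=6.61: V ≈ 1209.74.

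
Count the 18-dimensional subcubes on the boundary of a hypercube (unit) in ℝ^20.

f_18(20-cube) = (20 choose 18) · 2^2 = 760.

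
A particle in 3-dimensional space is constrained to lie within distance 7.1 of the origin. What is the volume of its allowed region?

The n-ball volume is π^(n/2)·r^n/Γ(n/2+1). With n=3, r=7.1: V ≈ 1499.21.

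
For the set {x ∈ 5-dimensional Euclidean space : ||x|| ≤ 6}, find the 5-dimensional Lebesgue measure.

V_5(6) = π^(5/2) · (6)^5 / Γ(5/2 + 1) = 20736·π^2/5 ≈ 40931.2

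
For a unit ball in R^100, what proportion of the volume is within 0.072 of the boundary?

1 - (1-0.072)^100 ≈ 0.999431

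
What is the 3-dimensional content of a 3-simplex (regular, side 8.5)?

Volume = (√2/12) · 8.5³ = 72.3753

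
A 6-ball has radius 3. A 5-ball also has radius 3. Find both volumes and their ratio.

V_6(3) ≈ 3767.26. V_5(3) ≈ 1279.1. Ratio V_6/V_5 ≈ 2.945.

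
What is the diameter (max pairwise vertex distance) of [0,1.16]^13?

d = √(1.16² + 1.16² + ... + 1.16²) [13 terms] = √(13·1.16²) = 1.16√13 ≈ 4.18244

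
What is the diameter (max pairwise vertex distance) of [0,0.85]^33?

d = √(0.85² + 0.85² + ... + 0.85²) [33 terms] = √(33·0.85²) = 0.85√33 ≈ 4.88288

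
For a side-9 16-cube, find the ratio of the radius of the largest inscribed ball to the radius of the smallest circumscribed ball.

For an n-cube of any side s, the inradius is s/2 and the circumradius is s√n/2, so the ratio is 1/√16 ≈ 0.25.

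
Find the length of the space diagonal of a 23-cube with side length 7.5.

Diagonal = √23 · 7.5 ≈ 35.9687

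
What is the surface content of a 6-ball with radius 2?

S = n·V_n(r)/r = 6·V_6(2)/2 (volume-to-surface relation), giving 32·π^3 ≈ 992.201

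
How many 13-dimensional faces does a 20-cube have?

Choose 13 of 20 axes to span the face (C(20,13) = 77520 ways), then fix each of the remaining 7 coordinates at one of its two extreme values (2^7 = 128 ways): 77520·128 = 9922560.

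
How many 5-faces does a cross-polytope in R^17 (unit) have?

f_5(17-orthoplex) = 2^6 · (17 choose 6) = 792064.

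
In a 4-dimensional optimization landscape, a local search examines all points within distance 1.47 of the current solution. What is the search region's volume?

V_4(1.47) = π^(4/2) · (1.47)^4 / Γ(4/2 + 1) ≈ 23.043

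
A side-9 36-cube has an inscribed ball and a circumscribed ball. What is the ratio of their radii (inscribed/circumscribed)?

r_in / r_out = (9/2) / (9√36/2) = 1/√36 ≈ 0.166667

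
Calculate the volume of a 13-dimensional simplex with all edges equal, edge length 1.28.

Volume = 1.28^13 · √(14/2^13) / 13! ≈ 1.64368e-10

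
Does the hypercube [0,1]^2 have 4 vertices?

True. The 2-cube has 2^2 = 4 vertices.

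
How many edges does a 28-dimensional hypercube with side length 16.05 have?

Each of the 2^28 = 268435456 vertices has degree 28; total edges = 28·2^28/2 = 3758096384.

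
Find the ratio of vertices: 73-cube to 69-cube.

The 73-cube has 2^73 = 9444732965739290427392 vertices. The 69-cube has 2^69 = 590295810358705651712 vertices. Ratio: 9444732965739290427392/590295810358705651712 = 16.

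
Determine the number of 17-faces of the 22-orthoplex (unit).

Number of 17-faces = 2^(17+1) · C(22,17+1) = 262144 · 7315 = 1917583360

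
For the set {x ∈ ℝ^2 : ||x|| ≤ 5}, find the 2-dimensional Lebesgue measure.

V = 25·π ≈ 78.5398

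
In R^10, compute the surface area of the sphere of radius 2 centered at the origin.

S = n·V_n(r)/r = 10·V_10(2)/2 (volume-to-surface relation), giving 128·π^5/3 ≈ 13056.8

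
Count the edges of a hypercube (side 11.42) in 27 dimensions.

Number of 1-faces = C(27,1)·2^(27-1) = 27·67108864 = 1811939328.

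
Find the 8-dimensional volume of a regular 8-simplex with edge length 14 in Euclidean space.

Volume = 14^8 · √(9/2^8) / 8! ≈ 6862.86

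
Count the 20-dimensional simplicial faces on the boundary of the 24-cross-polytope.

Number of 20-faces = 2^(20+1) · C(24,20+1) = 2097152 · 2024 = 4244635648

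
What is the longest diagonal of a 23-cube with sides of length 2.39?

The space diagonal of an n-cube of side s is s√n. Here 2.39·√23 ≈ 11.462.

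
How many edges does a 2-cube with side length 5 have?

Number of 1-faces = C(2,1)·2^(2-1) = 2·2 = 4.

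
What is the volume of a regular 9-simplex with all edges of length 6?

Volume = 6^9 · √(10/2^9) / 9! ≈ 3.88118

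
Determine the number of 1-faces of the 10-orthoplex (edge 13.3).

Number of 1-faces = 2^(1+1) · C(10,1+1) = 4 · 45 = 180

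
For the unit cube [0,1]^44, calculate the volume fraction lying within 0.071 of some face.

1 - (1 - 2·0.071)^44 = 1 - 0.858^44 ≈ 0.998816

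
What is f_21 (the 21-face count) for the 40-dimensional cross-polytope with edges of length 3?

An n-cross-polytope has 2^(k+1)·C(n,k+1) k-faces. Here 2^22·C(40,22) = 4194304·113380261800 = 475551285588787200.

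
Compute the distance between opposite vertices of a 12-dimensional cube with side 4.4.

Diagonal = √12 · 4.4 ≈ 15.242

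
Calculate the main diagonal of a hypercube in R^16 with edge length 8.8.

d = √(8.8² + 8.8² + ... + 8.8²) [16 terms] = √(16·8.8²) = 8.8√16 = 35.2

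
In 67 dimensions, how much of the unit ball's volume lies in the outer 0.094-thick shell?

1 - (1-0.094)^67 ≈ 0.998659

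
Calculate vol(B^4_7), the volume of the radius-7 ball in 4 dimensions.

V_4(7) = π^(4/2) · (7)^4 / Γ(4/2 + 1) = 2401·π^2/2 ≈ 11848.5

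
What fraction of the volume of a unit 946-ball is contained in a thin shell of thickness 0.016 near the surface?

1 - (1-0.016)^946 ≈ 0.9999997638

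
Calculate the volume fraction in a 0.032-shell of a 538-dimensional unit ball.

Shell fraction = 1 - (1-0.032)^538 ≈ 0.9999999748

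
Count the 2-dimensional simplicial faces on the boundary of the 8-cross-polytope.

An n-cross-polytope has 2^(k+1)·C(n,k+1) k-faces. Here 2^3·C(8,3) = 8·56 = 448.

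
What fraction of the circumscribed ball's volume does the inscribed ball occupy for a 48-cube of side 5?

V_in / V_out = (r_in/r_out)^48 = (1/√48)^48 = 48^(-48/2) ≈ 4.469e-41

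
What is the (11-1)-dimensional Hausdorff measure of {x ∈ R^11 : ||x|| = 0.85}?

The surface area of an n-ball is 2π^(n/2) r^(n-1) / Γ(n/2). For n=11, r=0.85: 4.08025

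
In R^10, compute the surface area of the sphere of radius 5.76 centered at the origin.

The surface area of an n-ball is 2π^(n/2) r^(n-1) / Γ(n/2). For n=10, r=5.76: 1.7798e+08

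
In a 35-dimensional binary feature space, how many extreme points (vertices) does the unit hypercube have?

An n-cube has 2^n vertices; for n = 35 that is 2^35 = 34359738368.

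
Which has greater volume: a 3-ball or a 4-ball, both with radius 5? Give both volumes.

V_3(5) ≈ 523.599. V_4(5) ≈ 3084.25. The 4-ball is larger.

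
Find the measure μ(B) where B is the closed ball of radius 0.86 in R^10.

V_10(0.86) = π^(10/2) · (0.86)^10 / Γ(10/2 + 1) ≈ 0.564355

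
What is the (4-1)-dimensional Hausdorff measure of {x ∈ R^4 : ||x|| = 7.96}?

The surface area of an n-ball is 2π^(n/2) r^(n-1) / Γ(n/2). For n=4, r=7.96: 9955.63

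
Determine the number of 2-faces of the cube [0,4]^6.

f_2(6-cube) = (6 choose 2) · 2^4 = 240.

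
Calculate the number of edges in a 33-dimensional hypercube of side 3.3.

The 33-cube has n·2^(n-1) = 33·2^32 = 33·4294967296 = 141733920768 edges.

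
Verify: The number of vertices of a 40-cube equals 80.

False. The 40-cube has 2^40 = 1099511627776 vertices.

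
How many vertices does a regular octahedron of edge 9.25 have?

Number of vertices = 2n = 6.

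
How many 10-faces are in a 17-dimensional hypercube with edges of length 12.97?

An n-cube has C(n,k)·2^(n-k) k-faces. Here C(17,10)·2^7 = 19448·128 = 2489344.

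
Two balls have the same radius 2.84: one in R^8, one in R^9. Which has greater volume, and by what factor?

V_8(2.84) ≈ 17176.5, V_9(2.84) ≈ 39644.5. The 9-ball is larger by a factor of 2.308.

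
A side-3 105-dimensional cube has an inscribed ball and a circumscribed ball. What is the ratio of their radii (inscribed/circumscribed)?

Ratio = (s/2)/(s√105/2) = 105^(-1/2) ≈ 0.09759.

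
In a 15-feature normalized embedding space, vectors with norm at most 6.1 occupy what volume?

The n-ball volume is π^(n/2)·r^n/Γ(n/2+1). With n=15, r=6.1: V ≈ 2.29815e+11.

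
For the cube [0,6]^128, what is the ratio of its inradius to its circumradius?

r_in = 6/2 (half the side); r_out = 6√128/2 (half the diagonal). Ratio = 1/√128 ≈ 0.0883883.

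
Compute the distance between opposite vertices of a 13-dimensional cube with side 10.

||(10,10,...,10)|| = √(13)·10 ≈ 36.0555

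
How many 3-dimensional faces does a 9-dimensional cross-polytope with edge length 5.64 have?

An n-cross-polytope has 2^(k+1)·C(n,k+1) k-faces. Here 2^4·C(9,4) = 16·126 = 2016.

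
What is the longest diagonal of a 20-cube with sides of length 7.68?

||(7.68,7.68,...,7.68)|| = √(20)·7.68 ≈ 34.346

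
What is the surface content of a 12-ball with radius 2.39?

|∂B_12(2.39)| ≈ 232876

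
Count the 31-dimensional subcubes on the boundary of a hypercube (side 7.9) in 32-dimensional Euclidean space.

f_31(32-cube) = (32 choose 31) · 2^1 = 64.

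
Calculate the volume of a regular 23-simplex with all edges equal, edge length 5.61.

For a regular n-simplex with edge a, V = (a^n / n!)·√((n+1)/2^n). With a=5.61, n=23: V ≈ 1.10132e-08.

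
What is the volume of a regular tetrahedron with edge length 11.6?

Volume = (√2/12) · 11.6³ = 183.953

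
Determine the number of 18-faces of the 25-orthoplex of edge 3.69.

Number of 18-faces = 2^(18+1) · C(25,18+1) = 524288 · 177100 = 92851404800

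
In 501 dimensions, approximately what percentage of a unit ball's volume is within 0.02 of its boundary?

1 - (1-0.02)^501 ≈ 0.99996 ≈ 99.995980%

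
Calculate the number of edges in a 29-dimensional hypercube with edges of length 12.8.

Number of 1-faces = C(29,1)·2^(29-1) = 29·268435456 = 7784628224.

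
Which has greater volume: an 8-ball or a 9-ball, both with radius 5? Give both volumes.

V_8(5) ≈ 1.58543e+06. V_9(5) ≈ 6.4424e+06. The 9-ball is larger.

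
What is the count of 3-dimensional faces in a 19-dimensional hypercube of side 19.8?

An n-cube has C(n,k)·2^(n-k) k-faces. Here C(19,3)·2^16 = 969·65536 = 63504384.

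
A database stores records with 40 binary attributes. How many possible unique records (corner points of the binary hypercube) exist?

The 40-cube has 2^40 = 1099511627776 vertices.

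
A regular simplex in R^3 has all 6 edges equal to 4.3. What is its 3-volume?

Volume = (√2/12) · 4.3³ = 9.36999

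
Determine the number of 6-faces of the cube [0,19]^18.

f_6(18-cube) = (18 choose 6) · 2^12 = 76038144.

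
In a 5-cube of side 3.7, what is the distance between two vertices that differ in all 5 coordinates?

d = √(3.7² + 3.7² + ... + 3.7²) [5 terms] = √(5·3.7²) = 3.7√5 ≈ 8.27345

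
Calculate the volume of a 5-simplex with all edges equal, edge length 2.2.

For a regular n-simplex with edge a, V = (a^n / n!)·√((n+1)/2^n). With a=2.2, n=5: V ≈ 0.185966.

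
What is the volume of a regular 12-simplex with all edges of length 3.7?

V_12 = √(13) · 3.7^12 / (12! · 2^(12/2)) ≈ 0.00077424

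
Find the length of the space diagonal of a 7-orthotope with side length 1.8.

The space diagonal of an n-cube of side s is s√n. Here 1.8·√7 ≈ 4.76235.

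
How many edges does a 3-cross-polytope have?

f_1(3-orthoplex) = 2^2 · (3 choose 2) = 12.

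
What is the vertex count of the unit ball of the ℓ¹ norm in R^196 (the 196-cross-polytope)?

The 196-dimensional cross-polytope has 2n = 2·196 = 392 vertices.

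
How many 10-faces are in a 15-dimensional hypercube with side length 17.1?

f_10(15-cube) = (15 choose 10) · 2^5 = 96096.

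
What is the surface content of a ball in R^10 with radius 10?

S_10(10) = 2·π^(10/2)·(10)^9 / Γ(10/2) = 250000000·π^5/3 ≈ 2.55016e+10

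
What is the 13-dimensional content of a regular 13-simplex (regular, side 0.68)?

For a regular n-simplex with edge a, V = (a^n / n!)·√((n+1)/2^n). With a=0.68, n=13: V ≈ 4.4127e-14.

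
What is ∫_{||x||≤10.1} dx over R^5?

Volume = π^{5/2}·(10.1)^5/Γ(7/2) ≈ 553230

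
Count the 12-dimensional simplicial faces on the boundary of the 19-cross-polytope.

Number of 12-faces = 2^(12+1) · C(19,12+1) = 8192 · 27132 = 222265344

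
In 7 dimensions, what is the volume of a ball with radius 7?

V = 1882384·π^3/15 ≈ 3.89105e+06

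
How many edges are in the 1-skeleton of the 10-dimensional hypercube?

The 10-cube has n·2^(n-1) = 10·2^9 = 10·512 = 5120 edges.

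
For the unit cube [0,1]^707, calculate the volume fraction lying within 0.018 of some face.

Shell fraction = 1 - (1-0.036)^707 ≈ 1 - 5.527e-12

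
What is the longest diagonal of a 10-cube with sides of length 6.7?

||(6.7,6.7,...,6.7)|| = √(10)·6.7 ≈ 21.1873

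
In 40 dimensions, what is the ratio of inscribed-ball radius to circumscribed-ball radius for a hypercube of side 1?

For an n-cube of any side s, the inradius is s/2 and the circumradius is s√n/2, so the ratio is 1/√40 ≈ 0.158114.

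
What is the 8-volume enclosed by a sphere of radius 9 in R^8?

V = 14348907·π^4/8 ≈ 1.74714e+08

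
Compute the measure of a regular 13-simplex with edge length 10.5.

V_13 = √(14) · 10.5^13 / (13! · 2^(13/2)) ≈ 125.184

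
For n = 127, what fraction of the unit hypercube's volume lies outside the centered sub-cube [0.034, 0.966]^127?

1 - (1 - 2·0.034)^127 = 1 - 0.932^127 ≈ 0.999869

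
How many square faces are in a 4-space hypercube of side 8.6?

Choose 2 of 4 axes to span the face (C(4,2) = 6 ways), then fix each of the remaining 2 coordinates at one of its two extreme values (2^2 = 4 ways): 6·4 = 24.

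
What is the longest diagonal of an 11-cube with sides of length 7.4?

Diagonal = √11 · 7.4 ≈ 24.543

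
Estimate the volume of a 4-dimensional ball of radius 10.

V_4(10) = π^(4/2) · (10)^4 / Γ(4/2 + 1) = 5000·π^2 ≈ 49348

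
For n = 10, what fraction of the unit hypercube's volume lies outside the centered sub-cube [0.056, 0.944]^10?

1 - (1 - 2·0.056)^10 = 1 - 0.888^10 ≈ 0.695119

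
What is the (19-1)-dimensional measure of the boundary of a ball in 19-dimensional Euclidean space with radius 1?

|∂B_19(1)| = 1024·π^9/34459425 ≈ 0.88581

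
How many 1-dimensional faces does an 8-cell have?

f_1(4-cube) = (4 choose 1) · 2^3 = 32.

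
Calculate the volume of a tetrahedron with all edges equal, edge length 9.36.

Volume = (√2/12) · 9.36³ = 96.641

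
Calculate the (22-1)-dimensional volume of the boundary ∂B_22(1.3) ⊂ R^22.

The surface area of an n-ball is 2π^(n/2) r^(n-1) / Γ(n/2). For n=22, r=1.3: 40.0614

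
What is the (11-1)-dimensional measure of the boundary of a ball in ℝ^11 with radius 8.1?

S = n·V_n(r)/r = 11·V_11(8.1)/8.1 (volume-to-surface relation), giving 2.51969e+10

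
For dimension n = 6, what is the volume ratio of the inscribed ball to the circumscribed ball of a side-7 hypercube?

V_in/V_out = n^(-n/2) = 6^(-6/2) ≈ 0.00462963.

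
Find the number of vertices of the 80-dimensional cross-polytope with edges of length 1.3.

Number of vertices = 2n = 160.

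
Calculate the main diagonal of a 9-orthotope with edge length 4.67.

d = √(4.67² + 4.67² + ... + 4.67²) [9 terms] = √(9·4.67²) = 4.67√9 = 14.01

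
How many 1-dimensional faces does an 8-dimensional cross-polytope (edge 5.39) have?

f_1(8-orthoplex) = 2^2 · (8 choose 2) = 112.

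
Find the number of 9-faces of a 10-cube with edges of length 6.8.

f_9(10-cube) = (10 choose 9) · 2^1 = 20.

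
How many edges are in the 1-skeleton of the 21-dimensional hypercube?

The 21-cube has n·2^(n-1) = 21·2^20 = 21·1048576 = 22020096 edges.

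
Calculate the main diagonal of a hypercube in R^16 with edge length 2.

||(2,2,...,2)|| = √(16)·2 = 8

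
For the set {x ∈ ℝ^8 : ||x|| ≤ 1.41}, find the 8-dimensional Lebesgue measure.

The n-ball volume is π^(n/2)·r^n/Γ(n/2+1). With n=8, r=1.41: V ≈ 63.4076.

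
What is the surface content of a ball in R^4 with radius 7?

S_4(7) = 2·π^(4/2)·(7)^3 / Γ(4/2) = 686·π^2 ≈ 6770.55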